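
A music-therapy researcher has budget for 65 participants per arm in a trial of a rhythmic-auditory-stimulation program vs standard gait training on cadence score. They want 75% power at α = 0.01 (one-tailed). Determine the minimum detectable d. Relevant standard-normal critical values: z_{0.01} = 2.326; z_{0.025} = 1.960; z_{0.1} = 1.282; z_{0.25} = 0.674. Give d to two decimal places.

d_min ≈ 0.53

For two independent groups of n = 65 each: d_min = (z_{α} + z_β)·√(2/n).
z-sum = 2.326 + 0.674 = 3.000.
d_min = 3.000 × √(2/65) = 3.000 × 0.1754 = 0.526.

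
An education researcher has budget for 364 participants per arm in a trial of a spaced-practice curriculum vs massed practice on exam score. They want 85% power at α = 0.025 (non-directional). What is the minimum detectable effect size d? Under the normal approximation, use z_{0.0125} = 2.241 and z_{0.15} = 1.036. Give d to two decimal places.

For two independent groups of n = 364 each: d_min = (z_{α/2} + z_β)·√(2/n).
z-sum = 2.241 + 1.036 = 3.277.
d_min = 3.277 × √(2/364) = 3.277 × 0.0741 = 0.243.

d_min ≈ 0.24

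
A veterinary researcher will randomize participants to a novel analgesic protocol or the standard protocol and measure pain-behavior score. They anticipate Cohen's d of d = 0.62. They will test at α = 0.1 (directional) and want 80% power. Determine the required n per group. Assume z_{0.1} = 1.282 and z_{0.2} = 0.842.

For two independent groups with equal n: n = 2·((z_{α} + z_β) / d)².
z_{α} + z_β = 1.282 + 0.842 = 2.124.
n = 2 × (2.124 / 0.62)² = 2 × 3.426² = 2 × 11.74 = 23.5.
Round up to the next whole participant.

n = 24 per group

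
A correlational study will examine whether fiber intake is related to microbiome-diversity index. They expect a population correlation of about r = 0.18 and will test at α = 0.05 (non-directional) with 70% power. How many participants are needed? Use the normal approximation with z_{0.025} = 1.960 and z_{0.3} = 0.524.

n = 190

Fisher's z: C = ½·ln((1+r)/(1−r)) = ½·ln(1.4390) = 0.1820.
n = ((z_{α/2} + z_β)/C)² + 3.
(1.960 + 0.524) / 0.1820 = 2.484 / 0.1820 = 13.648.
n = 13.648² + 3 = 186.28 + 3 = 189.3.
Round up.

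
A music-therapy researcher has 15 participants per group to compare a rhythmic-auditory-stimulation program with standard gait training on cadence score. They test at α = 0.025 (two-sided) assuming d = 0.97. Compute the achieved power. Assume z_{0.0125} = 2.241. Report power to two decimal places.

For two equal groups, power = Φ(d·√(n/2) − z_{α/2}).
d·√(n/2) = 0.97 × √(15/2) = 0.97 × 2.739 = 2.656.
z_β = 2.656 − 2.241 = 0.415.
Power = Φ(0.415) = 0.661.

power ≈ 0.66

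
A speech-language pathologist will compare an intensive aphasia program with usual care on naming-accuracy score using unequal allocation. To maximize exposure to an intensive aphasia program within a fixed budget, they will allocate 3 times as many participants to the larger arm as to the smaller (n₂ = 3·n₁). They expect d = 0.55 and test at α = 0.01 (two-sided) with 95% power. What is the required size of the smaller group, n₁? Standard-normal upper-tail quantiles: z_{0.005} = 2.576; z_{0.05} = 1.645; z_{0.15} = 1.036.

With allocation ratio k = n₂/n₁ = 3, Var(x̄₁−x̄₂) = σ²(1/n₁ + 1/(k·n₁)) = σ²·(k+1)/(k·n₁).
So n₁ = (1 + 1/k)·((z_{α/2} + z_β)/d)² = 1.333 × (4.221/0.55)².
n₁ = 1.333 × 58.90 = 78.5.
Round up: n₁ = 79, giving n₂ = 3 × 79 = 237.

n₁ = 79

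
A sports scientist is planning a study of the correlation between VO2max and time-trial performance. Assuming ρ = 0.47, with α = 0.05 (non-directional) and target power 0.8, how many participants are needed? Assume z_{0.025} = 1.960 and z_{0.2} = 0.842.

n = 34

Fisher's z: C = ½·ln((1+r)/(1−r)) = ½·ln(2.7736) = 0.5101.
n = ((z_{α/2} + z_β)/C)² + 3.
(1.960 + 0.842) / 0.5101 = 2.802 / 0.5101 = 5.493.
n = 5.493² + 3 = 30.17 + 3 = 33.2.
Round up.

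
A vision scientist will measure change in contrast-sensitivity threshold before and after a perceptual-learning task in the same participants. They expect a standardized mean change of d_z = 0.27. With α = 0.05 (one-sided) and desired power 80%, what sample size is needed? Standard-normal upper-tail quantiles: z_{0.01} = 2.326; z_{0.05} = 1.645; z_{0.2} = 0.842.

For a paired (one-sample on differences) test: n = ((z_{α} + z_β) / d)².
z_{α} + z_β = 1.645 + 0.842 = 2.487.
n = (2.487 / 0.27)² = 9.211² = 84.84.
Round up.

n = 85 pairs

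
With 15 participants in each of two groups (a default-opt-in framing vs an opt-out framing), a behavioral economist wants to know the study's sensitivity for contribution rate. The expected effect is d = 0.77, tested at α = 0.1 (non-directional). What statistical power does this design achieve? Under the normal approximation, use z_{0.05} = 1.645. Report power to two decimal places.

For two equal groups, power = Φ(d·√(n/2) − z_{α/2}).
d·√(n/2) = 0.77 × √(15/2) = 0.77 × 2.739 = 2.109.
z_β = 2.109 − 1.645 = 0.464.
Power = Φ(0.464) = 0.679.

power ≈ 0.68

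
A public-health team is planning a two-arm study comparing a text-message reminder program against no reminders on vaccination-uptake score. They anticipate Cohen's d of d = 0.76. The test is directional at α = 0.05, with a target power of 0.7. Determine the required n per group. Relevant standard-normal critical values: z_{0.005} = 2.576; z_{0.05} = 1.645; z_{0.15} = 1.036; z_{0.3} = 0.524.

n = 17 per group

For two independent groups with equal n: n = 2·((z_{α} + z_β) / d)².
z_{α} + z_β = 1.645 + 0.524 = 2.169.
n = 2 × (2.169 / 0.76)² = 2 × 2.854² = 2 × 8.15 = 16.3.
Round up to the next whole participant.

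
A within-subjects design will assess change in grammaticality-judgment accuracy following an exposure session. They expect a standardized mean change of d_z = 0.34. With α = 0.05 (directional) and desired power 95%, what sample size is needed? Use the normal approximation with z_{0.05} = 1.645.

For a paired (one-sample on differences) test: n = ((z_{α} + z_β) / d)².
z_{α} + z_β = 1.645 + 1.645 = 3.290.
n = (3.290 / 0.34)² = 9.676² = 93.63.
Round up.

n = 94 pairs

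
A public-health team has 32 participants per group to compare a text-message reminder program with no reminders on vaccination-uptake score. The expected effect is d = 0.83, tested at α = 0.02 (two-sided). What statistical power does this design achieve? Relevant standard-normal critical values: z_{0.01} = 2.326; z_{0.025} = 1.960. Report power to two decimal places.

For two equal groups, power = Φ(d·√(n/2) − z_{α/2}).
d·√(n/2) = 0.83 × √(32/2) = 0.83 × 4.000 = 3.320.
z_β = 3.320 − 2.326 = 0.994.
Power = Φ(0.994) = 0.840.

power ≈ 0.84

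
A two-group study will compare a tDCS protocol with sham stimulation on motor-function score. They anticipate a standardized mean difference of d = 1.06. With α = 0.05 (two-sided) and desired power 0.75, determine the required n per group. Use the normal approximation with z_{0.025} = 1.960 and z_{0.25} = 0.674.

n = 13 per group

For two independent groups with equal n: n = 2·((z_{α/2} + z_β) / d)².
z_{α/2} + z_β = 1.960 + 0.674 = 2.634.
n = 2 × (2.634 / 1.06)² = 2 × 2.485² = 2 × 6.17 = 12.3.
Round up to the next whole participant.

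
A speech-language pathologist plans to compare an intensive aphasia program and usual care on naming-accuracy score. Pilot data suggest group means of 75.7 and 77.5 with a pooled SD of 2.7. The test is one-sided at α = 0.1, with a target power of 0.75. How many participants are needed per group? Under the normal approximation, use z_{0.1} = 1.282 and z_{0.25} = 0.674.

n = 18 per group

Cohen's d = |M₁ − M₂| / SD_pooled = |75.7 − 77.5| / 2.7 = 1.8 / 2.7 = 0.667.
For two independent groups with equal n: n = 2·((z_{α} + z_β) / d)².
z_{α} + z_β = 1.282 + 0.674 = 1.956.
n = 2 × (1.956 / 0.667)² = 2 × 2.933² = 2 × 8.60 = 17.2.
Round up to the next whole participant.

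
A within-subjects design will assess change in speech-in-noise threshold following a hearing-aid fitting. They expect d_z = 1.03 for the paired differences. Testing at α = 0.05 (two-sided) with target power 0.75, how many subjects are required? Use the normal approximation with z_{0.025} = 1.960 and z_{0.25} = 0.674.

For a paired (one-sample on differences) test: n = ((z_{α/2} + z_β) / d)².
z_{α/2} + z_β = 1.960 + 0.674 = 2.634.
n = (2.634 / 1.03)² = 2.557² = 6.54.
Round up.

n = 7 pairs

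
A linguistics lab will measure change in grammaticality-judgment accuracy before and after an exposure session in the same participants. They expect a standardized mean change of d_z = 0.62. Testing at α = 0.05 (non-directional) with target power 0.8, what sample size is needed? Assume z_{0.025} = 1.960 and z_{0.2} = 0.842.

n = 21 pairs

For a paired (one-sample on differences) test: n = ((z_{α/2} + z_β) / d)².
z_{α/2} + z_β = 1.960 + 0.842 = 2.802.
n = (2.802 / 0.62)² = 4.519² = 20.42.
Round up.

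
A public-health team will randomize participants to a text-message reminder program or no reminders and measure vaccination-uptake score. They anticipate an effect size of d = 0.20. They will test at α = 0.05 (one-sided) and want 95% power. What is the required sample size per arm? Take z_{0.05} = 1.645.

For two independent groups with equal n: n = 2·((z_{α} + z_β) / d)².
z_{α} + z_β = 1.645 + 1.645 = 3.290.
n = 2 × (3.290 / 0.20)² = 2 × 16.450² = 2 × 270.60 = 541.2.
Round up to the next whole participant.

n = 542 per group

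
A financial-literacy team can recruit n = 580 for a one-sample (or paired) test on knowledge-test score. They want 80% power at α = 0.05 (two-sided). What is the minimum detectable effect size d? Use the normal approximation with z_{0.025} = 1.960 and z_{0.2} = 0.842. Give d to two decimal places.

d_min ≈ 0.12

For a single sample (or paired design) of n = 580: d_min = (z_{α/2} + z_β)/√n.
z-sum = 1.960 + 0.842 = 2.802.
d_min = 2.802 / √580 = 2.802 / 24.083 = 0.116.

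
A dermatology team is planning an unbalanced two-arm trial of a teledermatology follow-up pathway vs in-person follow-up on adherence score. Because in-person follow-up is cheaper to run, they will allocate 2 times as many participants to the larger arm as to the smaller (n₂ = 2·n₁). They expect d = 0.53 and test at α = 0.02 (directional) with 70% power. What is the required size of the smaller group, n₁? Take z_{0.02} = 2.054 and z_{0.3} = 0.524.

With allocation ratio k = n₂/n₁ = 2, Var(x̄₁−x̄₂) = σ²(1/n₁ + 1/(k·n₁)) = σ²·(k+1)/(k·n₁).
So n₁ = (1 + 1/k)·((z_{α} + z_β)/d)² = 1.500 × (2.578/0.53)².
n₁ = 1.500 × 23.66 = 35.5.
Round up: n₁ = 36, giving n₂ = 2 × 36 = 72.

n₁ = 36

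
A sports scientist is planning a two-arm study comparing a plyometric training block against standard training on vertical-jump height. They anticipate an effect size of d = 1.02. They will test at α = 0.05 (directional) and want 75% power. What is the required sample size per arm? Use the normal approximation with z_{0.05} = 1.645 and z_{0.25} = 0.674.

For two independent groups with equal n: n = 2·((z_{α} + z_β) / d)².
z_{α} + z_β = 1.645 + 0.674 = 2.319.
n = 2 × (2.319 / 1.02)² = 2 × 2.274² = 2 × 5.17 = 10.3.
Round up to the next whole participant.

n = 11 per group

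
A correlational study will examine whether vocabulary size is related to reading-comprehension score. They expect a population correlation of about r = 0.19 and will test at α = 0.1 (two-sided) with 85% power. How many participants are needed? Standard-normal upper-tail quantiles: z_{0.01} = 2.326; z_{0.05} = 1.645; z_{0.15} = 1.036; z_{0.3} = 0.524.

n = 198

Fisher's z: C = ½·ln((1+r)/(1−r)) = ½·ln(1.4691) = 0.1923.
n = ((z_{α/2} + z_β)/C)² + 3.
(1.645 + 1.036) / 0.1923 = 2.681 / 0.1923 = 13.942.
n = 13.942² + 3 = 194.37 + 3 = 197.4.
Round up.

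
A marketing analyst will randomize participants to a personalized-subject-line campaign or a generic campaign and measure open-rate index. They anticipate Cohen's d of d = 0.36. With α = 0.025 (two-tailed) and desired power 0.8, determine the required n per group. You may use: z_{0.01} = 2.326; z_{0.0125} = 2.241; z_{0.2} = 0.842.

n = 147 per group

For two independent groups with equal n: n = 2·((z_{α/2} + z_β) / d)².
z_{α/2} + z_β = 2.241 + 0.842 = 3.083.
n = 2 × (3.083 / 0.36)² = 2 × 8.564² = 2 × 73.34 = 146.7.
Round up to the next whole participant.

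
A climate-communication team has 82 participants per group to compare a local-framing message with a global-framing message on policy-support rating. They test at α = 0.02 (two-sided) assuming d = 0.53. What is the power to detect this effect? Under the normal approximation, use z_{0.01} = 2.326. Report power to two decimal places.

power ≈ 0.86

For two equal groups, power = Φ(d·√(n/2) − z_{α/2}).
d·√(n/2) = 0.53 × √(82/2) = 0.53 × 6.403 = 3.394.
z_β = 3.394 − 2.326 = 1.068.
Power = Φ(1.068) = 0.857.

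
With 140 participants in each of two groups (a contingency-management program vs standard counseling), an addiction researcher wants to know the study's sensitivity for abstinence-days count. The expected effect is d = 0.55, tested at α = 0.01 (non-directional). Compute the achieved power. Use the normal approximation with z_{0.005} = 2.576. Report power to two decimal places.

For two equal groups, power = Φ(d·√(n/2) − z_{α/2}).
d·√(n/2) = 0.55 × √(140/2) = 0.55 × 8.367 = 4.602.
z_β = 4.602 − 2.576 = 2.026.
Power = Φ(2.026) = 0.979.

power ≈ 0.98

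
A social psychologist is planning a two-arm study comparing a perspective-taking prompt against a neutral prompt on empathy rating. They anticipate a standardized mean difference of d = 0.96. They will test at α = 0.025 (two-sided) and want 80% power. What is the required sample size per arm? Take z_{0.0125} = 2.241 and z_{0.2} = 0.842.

For two independent groups with equal n: n = 2·((z_{α/2} + z_β) / d)².
z_{α/2} + z_β = 2.241 + 0.842 = 3.083.
n = 2 × (3.083 / 0.96)² = 2 × 3.211² = 2 × 10.31 = 20.6.
Round up to the next whole participant.

n = 21 per group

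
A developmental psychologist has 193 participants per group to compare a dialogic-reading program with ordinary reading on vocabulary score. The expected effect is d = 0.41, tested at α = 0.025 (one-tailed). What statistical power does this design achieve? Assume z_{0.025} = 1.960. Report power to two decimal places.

power ≈ 0.98

For two equal groups, power = Φ(d·√(n/2) − z_{α}).
d·√(n/2) = 0.41 × √(193/2) = 0.41 × 9.823 = 4.028.
z_β = 4.028 − 1.960 = 2.068.
Power = Φ(2.068) = 0.981.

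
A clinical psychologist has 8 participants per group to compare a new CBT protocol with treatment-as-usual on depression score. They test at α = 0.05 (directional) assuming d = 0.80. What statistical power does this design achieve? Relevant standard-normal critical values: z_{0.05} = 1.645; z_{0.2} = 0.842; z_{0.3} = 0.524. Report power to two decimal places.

For two equal groups, power = Φ(d·√(n/2) − z_{α}).
d·√(n/2) = 0.80 × √(8/2) = 0.80 × 2.000 = 1.600.
z_β = 1.600 − 1.645 = -0.045.
Power = Φ(-0.045) = 0.482.

power ≈ 0.48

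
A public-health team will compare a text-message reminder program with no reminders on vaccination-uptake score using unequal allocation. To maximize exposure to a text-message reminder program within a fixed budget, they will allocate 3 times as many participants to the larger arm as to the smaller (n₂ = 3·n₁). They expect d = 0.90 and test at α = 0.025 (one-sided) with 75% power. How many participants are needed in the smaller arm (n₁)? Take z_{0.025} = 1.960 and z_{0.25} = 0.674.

n₁ = 12

With allocation ratio k = n₂/n₁ = 3, Var(x̄₁−x̄₂) = σ²(1/n₁ + 1/(k·n₁)) = σ²·(k+1)/(k·n₁).
So n₁ = (1 + 1/k)·((z_{α} + z_β)/d)² = 1.333 × (2.634/0.90)².
n₁ = 1.333 × 8.57 = 11.4.
Round up: n₁ = 12, giving n₂ = 3 × 12 = 36.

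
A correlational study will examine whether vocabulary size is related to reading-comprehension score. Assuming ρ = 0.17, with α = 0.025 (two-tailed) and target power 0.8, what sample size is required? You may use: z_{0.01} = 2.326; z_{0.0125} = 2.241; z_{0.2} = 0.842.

Fisher's z: C = ½·ln((1+r)/(1−r)) = ½·ln(1.4096) = 0.1717.
n = ((z_{α/2} + z_β)/C)² + 3.
(2.241 + 0.842) / 0.1717 = 3.083 / 0.1717 = 17.956.
n = 17.956² + 3 = 322.41 + 3 = 325.4.
Round up.

n = 326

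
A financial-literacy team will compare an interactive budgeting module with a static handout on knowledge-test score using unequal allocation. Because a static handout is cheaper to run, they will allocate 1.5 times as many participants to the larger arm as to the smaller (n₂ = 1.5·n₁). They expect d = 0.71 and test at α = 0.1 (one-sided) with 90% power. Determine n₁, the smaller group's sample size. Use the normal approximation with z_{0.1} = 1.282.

n₁ = 22

With allocation ratio k = n₂/n₁ = 1.5, Var(x̄₁−x̄₂) = σ²(1/n₁ + 1/(k·n₁)) = σ²·(k+1)/(k·n₁).
So n₁ = (1 + 1/k)·((z_{α} + z_β)/d)² = 1.667 × (2.564/0.71)².
n₁ = 1.667 × 13.04 = 21.7.
Round up: n₁ = 22, giving n₂ = 1.5 × 22 = 33.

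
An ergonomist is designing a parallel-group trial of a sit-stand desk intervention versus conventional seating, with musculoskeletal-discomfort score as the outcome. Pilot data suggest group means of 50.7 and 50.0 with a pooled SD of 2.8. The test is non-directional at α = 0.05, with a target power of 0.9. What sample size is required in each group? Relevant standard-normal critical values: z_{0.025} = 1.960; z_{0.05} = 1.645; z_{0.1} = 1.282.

Cohen's d = |M₁ − M₂| / SD_pooled = |50.7 − 50.0| / 2.8 = 0.7 / 2.8 = 0.250.
For two independent groups with equal n: n = 2·((z_{α/2} + z_β) / d)².
z_{α/2} + z_β = 1.960 + 1.282 = 3.242.
n = 2 × (3.242 / 0.250)² = 2 × 12.968² = 2 × 168.17 = 336.3.
Round up to the next whole participant.

n = 337 per group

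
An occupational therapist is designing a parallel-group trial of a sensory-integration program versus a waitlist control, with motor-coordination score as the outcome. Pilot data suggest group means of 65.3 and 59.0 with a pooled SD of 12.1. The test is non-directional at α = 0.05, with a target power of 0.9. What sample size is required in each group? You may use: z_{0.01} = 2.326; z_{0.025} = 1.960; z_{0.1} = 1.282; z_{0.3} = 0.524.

Cohen's d = |M₁ − M₂| / SD_pooled = |65.3 − 59.0| / 12.1 = 6.3 / 12.1 = 0.521.
For two independent groups with equal n: n = 2·((z_{α/2} + z_β) / d)².
z_{α/2} + z_β = 1.960 + 1.282 = 3.242.
n = 2 × (3.242 / 0.521)² = 2 × 6.223² = 2 × 38.72 = 77.4.
Round up to the next whole participant.

n = 78 per group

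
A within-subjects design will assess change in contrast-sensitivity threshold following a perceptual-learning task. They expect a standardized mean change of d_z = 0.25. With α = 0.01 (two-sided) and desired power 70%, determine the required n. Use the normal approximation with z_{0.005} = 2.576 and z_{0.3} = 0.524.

For a paired (one-sample on differences) test: n = ((z_{α/2} + z_β) / d)².
z_{α/2} + z_β = 2.576 + 0.524 = 3.100.
n = (3.100 / 0.25)² = 12.400² = 153.76.
Round up.

n = 154 pairs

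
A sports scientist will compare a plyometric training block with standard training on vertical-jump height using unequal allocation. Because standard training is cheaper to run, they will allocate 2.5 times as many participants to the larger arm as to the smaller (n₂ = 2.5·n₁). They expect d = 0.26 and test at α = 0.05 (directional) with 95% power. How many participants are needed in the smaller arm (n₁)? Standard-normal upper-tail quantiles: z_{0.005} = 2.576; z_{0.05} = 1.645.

n₁ = 225

With allocation ratio k = n₂/n₁ = 2.5, Var(x̄₁−x̄₂) = σ²(1/n₁ + 1/(k·n₁)) = σ²·(k+1)/(k·n₁).
So n₁ = (1 + 1/k)·((z_{α} + z_β)/d)² = 1.400 × (3.290/0.26)².
n₁ = 1.400 × 160.12 = 224.2.
Round up: n₁ = 225, giving n₂ = ⌈2.5 × 225⌉ = ⌈562.5⌉ = 563.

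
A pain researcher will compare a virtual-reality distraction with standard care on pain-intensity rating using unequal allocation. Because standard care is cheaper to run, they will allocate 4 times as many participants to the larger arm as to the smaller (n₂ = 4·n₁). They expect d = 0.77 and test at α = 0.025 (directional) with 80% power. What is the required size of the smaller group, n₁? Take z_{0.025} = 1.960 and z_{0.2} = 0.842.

With allocation ratio k = n₂/n₁ = 4, Var(x̄₁−x̄₂) = σ²(1/n₁ + 1/(k·n₁)) = σ²·(k+1)/(k·n₁).
So n₁ = (1 + 1/k)·((z_{α} + z_β)/d)² = 1.250 × (2.802/0.77)².
n₁ = 1.250 × 13.24 = 16.6.
Round up: n₁ = 17, giving n₂ = 4 × 17 = 68.

n₁ = 17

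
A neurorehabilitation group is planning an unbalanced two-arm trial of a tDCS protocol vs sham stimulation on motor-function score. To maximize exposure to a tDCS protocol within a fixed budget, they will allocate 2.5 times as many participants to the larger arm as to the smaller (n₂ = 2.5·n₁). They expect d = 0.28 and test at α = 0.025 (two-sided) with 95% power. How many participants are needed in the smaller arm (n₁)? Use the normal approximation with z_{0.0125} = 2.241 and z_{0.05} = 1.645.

With allocation ratio k = n₂/n₁ = 2.5, Var(x̄₁−x̄₂) = σ²(1/n₁ + 1/(k·n₁)) = σ²·(k+1)/(k·n₁).
So n₁ = (1 + 1/k)·((z_{α/2} + z_β)/d)² = 1.400 × (3.886/0.28)².
n₁ = 1.400 × 192.61 = 269.7.
Round up: n₁ = 270, giving n₂ = 2.5 × 270 = 675.

n₁ = 270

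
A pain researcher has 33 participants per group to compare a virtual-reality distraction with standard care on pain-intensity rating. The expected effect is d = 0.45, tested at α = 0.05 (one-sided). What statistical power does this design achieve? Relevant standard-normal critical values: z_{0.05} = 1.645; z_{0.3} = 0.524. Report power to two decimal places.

For two equal groups, power = Φ(d·√(n/2) − z_{α}).
d·√(n/2) = 0.45 × √(33/2) = 0.45 × 4.062 = 1.828.
z_β = 1.828 − 1.645 = 0.183.
Power = Φ(0.183) = 0.573.

power ≈ 0.57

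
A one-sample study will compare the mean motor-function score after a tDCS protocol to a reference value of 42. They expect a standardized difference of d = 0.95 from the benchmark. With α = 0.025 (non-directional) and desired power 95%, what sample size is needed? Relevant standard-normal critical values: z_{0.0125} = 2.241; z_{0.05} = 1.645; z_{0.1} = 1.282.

For a one-sample test: n = ((z_{α/2} + z_β) / d)².
z_{α/2} + z_β = 2.241 + 1.645 = 3.886.
n = (3.886 / 0.95)² = 4.091² = 16.73.
Round up.

n = 17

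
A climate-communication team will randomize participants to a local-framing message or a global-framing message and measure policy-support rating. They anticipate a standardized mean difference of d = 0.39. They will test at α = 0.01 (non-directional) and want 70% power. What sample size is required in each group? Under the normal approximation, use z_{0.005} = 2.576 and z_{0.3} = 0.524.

n = 127 per group

For two independent groups with equal n: n = 2·((z_{α/2} + z_β) / d)².
z_{α/2} + z_β = 2.576 + 0.524 = 3.100.
n = 2 × (3.100 / 0.39)² = 2 × 7.949² = 2 × 63.18 = 126.4.
Round up to the next whole participant.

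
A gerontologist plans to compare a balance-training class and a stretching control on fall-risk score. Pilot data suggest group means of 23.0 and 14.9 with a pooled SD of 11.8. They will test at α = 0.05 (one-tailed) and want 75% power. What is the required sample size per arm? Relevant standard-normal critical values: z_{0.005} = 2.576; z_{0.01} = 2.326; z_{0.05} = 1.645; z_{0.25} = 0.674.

Cohen's d = |M₁ − M₂| / SD_pooled = |23.0 − 14.9| / 11.8 = 8.1 / 11.8 = 0.686.
For two independent groups with equal n: n = 2·((z_{α} + z_β) / d)².
z_{α} + z_β = 1.645 + 0.674 = 2.319.
n = 2 × (2.319 / 0.686)² = 2 × 3.380² = 2 × 11.43 = 22.9.
Round up to the next whole participant.

n = 23 per group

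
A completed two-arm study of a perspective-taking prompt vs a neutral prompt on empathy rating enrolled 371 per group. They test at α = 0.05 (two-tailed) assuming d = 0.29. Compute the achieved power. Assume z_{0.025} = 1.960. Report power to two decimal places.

For two equal groups, power = Φ(d·√(n/2) − z_{α/2}).
d·√(n/2) = 0.29 × √(371/2) = 0.29 × 13.620 = 3.950.
z_β = 3.950 − 1.960 = 1.990.
Power = Φ(1.990) = 0.977.

power ≈ 0.98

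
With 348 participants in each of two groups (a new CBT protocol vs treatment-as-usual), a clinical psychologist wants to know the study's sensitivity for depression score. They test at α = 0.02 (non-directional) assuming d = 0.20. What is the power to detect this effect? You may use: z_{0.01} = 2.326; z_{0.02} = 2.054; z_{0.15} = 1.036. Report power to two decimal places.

For two equal groups, power = Φ(d·√(n/2) − z_{α/2}).
d·√(n/2) = 0.20 × √(348/2) = 0.20 × 13.191 = 2.638.
z_β = 2.638 − 2.326 = 0.312.
Power = Φ(0.312) = 0.623.

power ≈ 0.62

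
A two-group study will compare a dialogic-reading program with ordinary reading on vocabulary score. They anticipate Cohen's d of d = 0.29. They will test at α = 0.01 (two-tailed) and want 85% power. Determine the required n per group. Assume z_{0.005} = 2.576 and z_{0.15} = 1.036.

For two independent groups with equal n: n = 2·((z_{α/2} + z_β) / d)².
z_{α/2} + z_β = 2.576 + 1.036 = 3.612.
n = 2 × (3.612 / 0.29)² = 2 × 12.455² = 2 × 155.13 = 310.3.
Round up to the next whole participant.

n = 311 per group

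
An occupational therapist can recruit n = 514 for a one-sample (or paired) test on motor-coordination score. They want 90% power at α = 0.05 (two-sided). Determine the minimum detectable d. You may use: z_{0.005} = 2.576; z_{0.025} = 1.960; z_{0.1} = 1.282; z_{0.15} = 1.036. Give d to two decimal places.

For a single sample (or paired design) of n = 514: d_min = (z_{α/2} + z_β)/√n.
z-sum = 1.960 + 1.282 = 3.242.
d_min = 3.242 / √514 = 3.242 / 22.672 = 0.143.

d_min ≈ 0.14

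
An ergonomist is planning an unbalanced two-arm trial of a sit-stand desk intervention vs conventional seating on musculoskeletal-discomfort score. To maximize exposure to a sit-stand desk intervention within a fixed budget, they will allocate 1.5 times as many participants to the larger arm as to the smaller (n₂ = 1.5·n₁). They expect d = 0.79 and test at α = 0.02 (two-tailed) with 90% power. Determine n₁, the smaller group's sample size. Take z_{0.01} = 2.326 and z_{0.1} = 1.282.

With allocation ratio k = n₂/n₁ = 1.5, Var(x̄₁−x̄₂) = σ²(1/n₁ + 1/(k·n₁)) = σ²·(k+1)/(k·n₁).
So n₁ = (1 + 1/k)·((z_{α/2} + z_β)/d)² = 1.667 × (3.608/0.79)².
n₁ = 1.667 × 20.86 = 34.8.
Round up: n₁ = 35, giving n₂ = ⌈1.5 × 35⌉ = ⌈52.5⌉ = 53.

n₁ = 35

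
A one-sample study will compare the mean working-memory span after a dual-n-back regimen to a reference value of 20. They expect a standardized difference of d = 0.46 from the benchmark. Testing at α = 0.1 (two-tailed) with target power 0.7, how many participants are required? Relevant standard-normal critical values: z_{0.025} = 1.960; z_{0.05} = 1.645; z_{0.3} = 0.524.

n = 23

For a one-sample test: n = ((z_{α/2} + z_β) / d)².
z_{α/2} + z_β = 1.645 + 0.524 = 2.169.
n = (2.169 / 0.46)² = 4.715² = 22.23.
Round up.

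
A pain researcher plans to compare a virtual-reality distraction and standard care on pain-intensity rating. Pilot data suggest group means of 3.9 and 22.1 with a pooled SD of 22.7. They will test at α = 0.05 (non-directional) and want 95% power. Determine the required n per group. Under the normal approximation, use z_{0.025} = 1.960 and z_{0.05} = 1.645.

Cohen's d = |M₁ − M₂| / SD_pooled = |3.9 − 22.1| / 22.7 = 18.2 / 22.7 = 0.802.
For two independent groups with equal n: n = 2·((z_{α/2} + z_β) / d)².
z_{α/2} + z_β = 1.960 + 1.645 = 3.605.
n = 2 × (3.605 / 0.802)² = 2 × 4.495² = 2 × 20.21 = 40.4.
Round up to the next whole participant.

n = 41 per group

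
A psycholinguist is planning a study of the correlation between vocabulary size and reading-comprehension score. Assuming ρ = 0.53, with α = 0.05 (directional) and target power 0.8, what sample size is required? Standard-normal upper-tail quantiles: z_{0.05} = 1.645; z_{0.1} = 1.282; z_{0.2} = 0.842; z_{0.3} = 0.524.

Fisher's z: C = ½·ln((1+r)/(1−r)) = ½·ln(3.2553) = 0.5901.
n = ((z_{α} + z_β)/C)² + 3.
(1.645 + 0.842) / 0.5901 = 2.487 / 0.5901 = 4.215.
n = 4.215² + 3 = 17.76 + 3 = 20.8.
Round up.

n = 21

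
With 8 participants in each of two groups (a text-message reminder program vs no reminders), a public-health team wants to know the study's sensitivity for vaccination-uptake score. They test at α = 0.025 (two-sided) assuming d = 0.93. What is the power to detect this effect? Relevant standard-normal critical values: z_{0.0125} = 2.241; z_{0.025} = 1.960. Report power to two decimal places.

power ≈ 0.35

For two equal groups, power = Φ(d·√(n/2) − z_{α/2}).
d·√(n/2) = 0.93 × √(8/2) = 0.93 × 2.000 = 1.860.
z_β = 1.860 − 2.241 = -0.381.
Power = Φ(-0.381) = 0.352.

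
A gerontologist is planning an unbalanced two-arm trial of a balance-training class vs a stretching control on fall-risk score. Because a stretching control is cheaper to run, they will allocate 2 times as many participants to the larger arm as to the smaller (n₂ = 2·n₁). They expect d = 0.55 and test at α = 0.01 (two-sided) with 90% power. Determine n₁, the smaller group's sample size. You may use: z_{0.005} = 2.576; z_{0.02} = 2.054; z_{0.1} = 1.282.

With allocation ratio k = n₂/n₁ = 2, Var(x̄₁−x̄₂) = σ²(1/n₁ + 1/(k·n₁)) = σ²·(k+1)/(k·n₁).
So n₁ = (1 + 1/k)·((z_{α/2} + z_β)/d)² = 1.500 × (3.858/0.55)².
n₁ = 1.500 × 49.20 = 73.8.
Round up: n₁ = 74, giving n₂ = 2 × 74 = 148.

n₁ = 74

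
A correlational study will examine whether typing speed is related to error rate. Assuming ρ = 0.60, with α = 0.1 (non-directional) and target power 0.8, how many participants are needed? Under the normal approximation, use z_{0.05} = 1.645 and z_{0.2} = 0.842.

n = 16

Fisher's z: C = ½·ln((1+r)/(1−r)) = ½·ln(4.0000) = 0.6931.
n = ((z_{α/2} + z_β)/C)² + 3.
(1.645 + 0.842) / 0.6931 = 2.487 / 0.6931 = 3.588.
n = 3.588² + 3 = 12.88 + 3 = 15.9.
Round up.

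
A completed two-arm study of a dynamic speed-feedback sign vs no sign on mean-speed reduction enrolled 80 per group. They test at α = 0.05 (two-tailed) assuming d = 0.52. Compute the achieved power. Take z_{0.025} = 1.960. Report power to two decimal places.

power ≈ 0.91

For two equal groups, power = Φ(d·√(n/2) − z_{α/2}).
d·√(n/2) = 0.52 × √(80/2) = 0.52 × 6.325 = 3.289.
z_β = 3.289 − 1.960 = 1.329.
Power = Φ(1.329) = 0.908.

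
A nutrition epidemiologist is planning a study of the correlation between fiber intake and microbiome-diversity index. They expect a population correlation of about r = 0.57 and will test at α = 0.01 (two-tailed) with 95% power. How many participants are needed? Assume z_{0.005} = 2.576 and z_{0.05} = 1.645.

Fisher's z: C = ½·ln((1+r)/(1−r)) = ½·ln(3.6512) = 0.6475.
n = ((z_{α/2} + z_β)/C)² + 3.
(2.576 + 1.645) / 0.6475 = 4.221 / 0.6475 = 6.519.
n = 6.519² + 3 = 42.50 + 3 = 45.5.
Round up.

n = 46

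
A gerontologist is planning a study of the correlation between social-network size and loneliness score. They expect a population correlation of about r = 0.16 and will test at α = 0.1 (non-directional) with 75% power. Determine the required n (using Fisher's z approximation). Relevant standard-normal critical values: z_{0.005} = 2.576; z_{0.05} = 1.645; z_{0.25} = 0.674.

n = 210

Fisher's z: C = ½·ln((1+r)/(1−r)) = ½·ln(1.3810) = 0.1614.
n = ((z_{α/2} + z_β)/C)² + 3.
(1.645 + 0.674) / 0.1614 = 2.319 / 0.1614 = 14.368.
n = 14.368² + 3 = 206.44 + 3 = 209.4.
Round up.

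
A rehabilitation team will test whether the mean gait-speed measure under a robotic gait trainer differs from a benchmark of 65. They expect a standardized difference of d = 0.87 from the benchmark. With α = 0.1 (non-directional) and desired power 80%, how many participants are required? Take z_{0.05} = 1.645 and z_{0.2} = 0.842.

n = 9

For a one-sample test: n = ((z_{α/2} + z_β) / d)².
z_{α/2} + z_β = 1.645 + 0.842 = 2.487.
n = (2.487 / 0.87)² = 2.859² = 8.17.
Round up.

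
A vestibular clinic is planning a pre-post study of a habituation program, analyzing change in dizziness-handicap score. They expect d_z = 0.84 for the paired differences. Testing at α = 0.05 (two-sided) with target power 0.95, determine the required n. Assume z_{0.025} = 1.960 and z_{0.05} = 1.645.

For a paired (one-sample on differences) test: n = ((z_{α/2} + z_β) / d)².
z_{α/2} + z_β = 1.960 + 1.645 = 3.605.
n = (3.605 / 0.84)² = 4.292² = 18.42.
Round up.

n = 19 pairs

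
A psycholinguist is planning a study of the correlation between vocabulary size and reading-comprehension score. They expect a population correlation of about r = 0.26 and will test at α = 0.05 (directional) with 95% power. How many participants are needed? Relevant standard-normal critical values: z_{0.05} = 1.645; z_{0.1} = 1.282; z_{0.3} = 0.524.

Fisher's z: C = ½·ln((1+r)/(1−r)) = ½·ln(1.7027) = 0.2661.
n = ((z_{α} + z_β)/C)² + 3.
(1.645 + 1.645) / 0.2661 = 3.290 / 0.2661 = 12.364.
n = 12.364² + 3 = 152.86 + 3 = 155.9.
Round up.

n = 156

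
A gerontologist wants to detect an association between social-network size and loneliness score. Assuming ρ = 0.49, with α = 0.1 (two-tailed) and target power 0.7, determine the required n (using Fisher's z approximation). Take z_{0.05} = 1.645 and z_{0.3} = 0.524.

Fisher's z: C = ½·ln((1+r)/(1−r)) = ½·ln(2.9216) = 0.5361.
n = ((z_{α/2} + z_β)/C)² + 3.
(1.645 + 0.524) / 0.5361 = 2.169 / 0.5361 = 4.046.
n = 4.046² + 3 = 16.37 + 3 = 19.4.
Round up.

n = 20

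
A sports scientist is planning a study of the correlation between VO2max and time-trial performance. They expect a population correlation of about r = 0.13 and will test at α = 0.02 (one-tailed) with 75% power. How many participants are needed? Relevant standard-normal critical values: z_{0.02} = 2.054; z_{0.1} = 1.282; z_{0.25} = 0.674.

n = 439

Fisher's z: C = ½·ln((1+r)/(1−r)) = ½·ln(1.2989) = 0.1307.
n = ((z_{α} + z_β)/C)² + 3.
(2.054 + 0.674) / 0.1307 = 2.728 / 0.1307 = 20.872.
n = 20.872² + 3 = 435.65 + 3 = 438.6.
Round up.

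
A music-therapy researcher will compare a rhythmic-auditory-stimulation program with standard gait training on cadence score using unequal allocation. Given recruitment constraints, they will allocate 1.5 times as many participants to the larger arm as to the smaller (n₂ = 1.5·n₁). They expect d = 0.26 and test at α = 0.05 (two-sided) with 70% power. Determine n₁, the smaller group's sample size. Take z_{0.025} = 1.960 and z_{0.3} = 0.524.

With allocation ratio k = n₂/n₁ = 1.5, Var(x̄₁−x̄₂) = σ²(1/n₁ + 1/(k·n₁)) = σ²·(k+1)/(k·n₁).
So n₁ = (1 + 1/k)·((z_{α/2} + z_β)/d)² = 1.667 × (2.484/0.26)².
n₁ = 1.667 × 91.28 = 152.1.
Round up: n₁ = 153, giving n₂ = ⌈1.5 × 153⌉ = ⌈229.5⌉ = 230.

n₁ = 153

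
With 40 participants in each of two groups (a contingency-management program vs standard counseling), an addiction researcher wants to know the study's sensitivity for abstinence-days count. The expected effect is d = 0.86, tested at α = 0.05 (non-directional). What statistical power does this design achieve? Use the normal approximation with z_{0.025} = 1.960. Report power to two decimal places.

power ≈ 0.97

For two equal groups, power = Φ(d·√(n/2) − z_{α/2}).
d·√(n/2) = 0.86 × √(40/2) = 0.86 × 4.472 = 3.846.
z_β = 3.846 − 1.960 = 1.886.
Power = Φ(1.886) = 0.970.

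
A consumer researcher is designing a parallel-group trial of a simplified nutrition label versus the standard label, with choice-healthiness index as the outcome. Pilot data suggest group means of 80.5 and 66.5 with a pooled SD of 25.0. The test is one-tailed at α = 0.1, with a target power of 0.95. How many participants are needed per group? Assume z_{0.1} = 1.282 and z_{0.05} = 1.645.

n = 55 per group

Cohen's d = |M₁ − M₂| / SD_pooled = |80.5 − 66.5| / 25.0 = 14.0 / 25.0 = 0.560.
For two independent groups with equal n: n = 2·((z_{α} + z_β) / d)².
z_{α} + z_β = 1.282 + 1.645 = 2.927.
n = 2 × (2.927 / 0.560)² = 2 × 5.227² = 2 × 27.32 = 54.6.
Round up to the next whole participant.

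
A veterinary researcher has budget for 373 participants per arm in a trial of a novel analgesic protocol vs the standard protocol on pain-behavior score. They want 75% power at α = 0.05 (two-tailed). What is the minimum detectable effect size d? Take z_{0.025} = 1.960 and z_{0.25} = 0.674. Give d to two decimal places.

For two independent groups of n = 373 each: d_min = (z_{α/2} + z_β)·√(2/n).
z-sum = 1.960 + 0.674 = 2.634.
d_min = 2.634 × √(2/373) = 2.634 × 0.0732 = 0.193.

d_min ≈ 0.19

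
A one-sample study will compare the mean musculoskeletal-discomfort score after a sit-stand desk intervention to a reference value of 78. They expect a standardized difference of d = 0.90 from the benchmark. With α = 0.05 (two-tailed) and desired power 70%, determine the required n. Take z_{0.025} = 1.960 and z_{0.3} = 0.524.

For a one-sample test: n = ((z_{α/2} + z_β) / d)².
z_{α/2} + z_β = 1.960 + 0.524 = 2.484.
n = (2.484 / 0.90)² = 2.760² = 7.62.
Round up.

n = 8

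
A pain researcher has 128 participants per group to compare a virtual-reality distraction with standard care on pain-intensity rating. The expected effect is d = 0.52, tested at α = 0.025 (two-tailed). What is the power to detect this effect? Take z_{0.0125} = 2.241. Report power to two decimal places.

For two equal groups, power = Φ(d·√(n/2) − z_{α/2}).
d·√(n/2) = 0.52 × √(128/2) = 0.52 × 8.000 = 4.160.
z_β = 4.160 − 2.241 = 1.919.
Power = Φ(1.919) = 0.973.

power ≈ 0.97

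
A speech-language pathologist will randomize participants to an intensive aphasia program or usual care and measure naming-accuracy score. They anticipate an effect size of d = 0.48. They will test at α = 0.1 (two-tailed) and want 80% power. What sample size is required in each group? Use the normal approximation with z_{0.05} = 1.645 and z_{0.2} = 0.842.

For two independent groups with equal n: n = 2·((z_{α/2} + z_β) / d)².
z_{α/2} + z_β = 1.645 + 0.842 = 2.487.
n = 2 × (2.487 / 0.48)² = 2 × 5.181² = 2 × 26.85 = 53.7.
Round up to the next whole participant.

n = 54 per group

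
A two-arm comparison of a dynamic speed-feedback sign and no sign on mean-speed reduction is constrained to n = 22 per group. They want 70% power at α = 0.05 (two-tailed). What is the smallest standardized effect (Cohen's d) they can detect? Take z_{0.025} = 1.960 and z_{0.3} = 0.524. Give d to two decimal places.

For two independent groups of n = 22 each: d_min = (z_{α/2} + z_β)·√(2/n).
z-sum = 1.960 + 0.524 = 2.484.
d_min = 2.484 × √(2/22) = 2.484 × 0.3015 = 0.749.

d_min ≈ 0.75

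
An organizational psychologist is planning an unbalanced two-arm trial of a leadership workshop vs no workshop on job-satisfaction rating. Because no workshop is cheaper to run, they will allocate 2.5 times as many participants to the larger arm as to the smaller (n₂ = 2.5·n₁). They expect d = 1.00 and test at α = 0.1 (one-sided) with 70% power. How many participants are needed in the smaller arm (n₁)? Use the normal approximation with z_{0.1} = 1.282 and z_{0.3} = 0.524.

With allocation ratio k = n₂/n₁ = 2.5, Var(x̄₁−x̄₂) = σ²(1/n₁ + 1/(k·n₁)) = σ²·(k+1)/(k·n₁).
So n₁ = (1 + 1/k)·((z_{α} + z_β)/d)² = 1.400 × (1.806/1.00)².
n₁ = 1.400 × 3.26 = 4.6.
Round up: n₁ = 5, giving n₂ = ⌈2.5 × 5⌉ = ⌈12.5⌉ = 13.

n₁ = 5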